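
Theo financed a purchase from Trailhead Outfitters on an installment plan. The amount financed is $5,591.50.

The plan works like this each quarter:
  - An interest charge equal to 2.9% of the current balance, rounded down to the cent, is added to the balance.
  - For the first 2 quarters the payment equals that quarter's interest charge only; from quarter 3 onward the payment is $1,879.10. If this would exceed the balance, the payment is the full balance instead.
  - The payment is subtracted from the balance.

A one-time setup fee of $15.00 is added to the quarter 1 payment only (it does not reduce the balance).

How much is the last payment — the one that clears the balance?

Quarter 1: $5,591.50 +$162.15 interest = $5,753.65; pay $162.15 (+ $15.00 fee) → $5,591.50
Quarter 2: $5,591.50 +$162.15 interest = $5,753.65; pay $162.15 → $5,591.50
Quarter 3: $5,591.50 +$162.15 interest = $5,753.65; pay $1,879.10 → $3,874.55
Quarter 4: $3,874.55 +$112.36 interest = $3,986.91; pay $1,879.10 → $2,107.81
Quarter 5: $2,107.81 +$61.12 interest = $2,168.93; pay $1,879.10 → $289.83
Quarter 6: $289.83 +$8.40 interest = $298.23; pay $298.23 → $0.00

$298.23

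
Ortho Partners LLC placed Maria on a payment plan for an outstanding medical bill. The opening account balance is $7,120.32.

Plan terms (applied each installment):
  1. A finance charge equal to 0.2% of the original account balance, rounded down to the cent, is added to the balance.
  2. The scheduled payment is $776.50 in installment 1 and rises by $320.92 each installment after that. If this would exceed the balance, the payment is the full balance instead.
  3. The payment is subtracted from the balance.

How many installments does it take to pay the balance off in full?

# | Opening | Interest | Payment | End bal
1 | $7,120.32 | $14.24 | $776.50 | $6,358.06
2 | $6,358.06 | $14.24 | $1,097.42 | $5,274.88
3 | $5,274.88 | $14.24 | $1,418.34 | $3,870.78
4 | $3,870.78 | $14.24 | $1,739.26 | $2,145.76
5 | $2,145.76 | $14.24 | $2,060.18 | $99.82
6 | $99.82 | $14.24 | $114.06 | $0.00
Balance reaches $0.00 in installment 6.

6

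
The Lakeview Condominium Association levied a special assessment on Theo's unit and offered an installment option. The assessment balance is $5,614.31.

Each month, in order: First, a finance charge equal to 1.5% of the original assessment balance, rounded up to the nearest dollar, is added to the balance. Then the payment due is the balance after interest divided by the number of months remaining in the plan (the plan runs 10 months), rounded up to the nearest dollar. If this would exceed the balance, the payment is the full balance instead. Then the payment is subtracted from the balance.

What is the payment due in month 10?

# | Opening | Interest | Payment | End bal
1 | $5,614.31 | $85.00 | $570.00 | $5,129.31
2 | $5,129.31 | $85.00 | $580.00 | $4,634.31
3 | $4,634.31 | $85.00 | $590.00 | $4,129.31
4 | $4,129.31 | $85.00 | $603.00 | $3,611.31
5 | $3,611.31 | $85.00 | $617.00 | $3,079.31
6 | $3,079.31 | $85.00 | $633.00 | $2,531.31
7 | $2,531.31 | $85.00 | $655.00 | $1,961.31
8 | $1,961.31 | $85.00 | $683.00 | $1,363.31
9 | $1,363.31 | $85.00 | $725.00 | $723.31
10 | $723.31 | $85.00 | $808.31 | $0.00

$808.31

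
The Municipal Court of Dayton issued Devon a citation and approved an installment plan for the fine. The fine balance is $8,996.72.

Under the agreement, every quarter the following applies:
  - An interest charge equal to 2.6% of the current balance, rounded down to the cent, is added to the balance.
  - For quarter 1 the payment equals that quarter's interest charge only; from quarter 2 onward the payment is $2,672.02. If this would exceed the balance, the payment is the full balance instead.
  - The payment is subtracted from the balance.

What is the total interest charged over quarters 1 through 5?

$782.57

# | Opening | Interest | Payment | End bal
1 | $8,996.72 | $233.91 | $233.91 | $8,996.72
2 | $8,996.72 | $233.91 | $2,672.02 | $6,558.61
3 | $6,558.61 | $170.52 | $2,672.02 | $4,057.11
4 | $4,057.11 | $105.48 | $2,672.02 | $1,490.57
5 | $1,490.57 | $38.75 | $1,529.32 | $0.00
Total interest: $233.91 + $233.91 + $170.52 + $105.48 + $38.75 = $782.57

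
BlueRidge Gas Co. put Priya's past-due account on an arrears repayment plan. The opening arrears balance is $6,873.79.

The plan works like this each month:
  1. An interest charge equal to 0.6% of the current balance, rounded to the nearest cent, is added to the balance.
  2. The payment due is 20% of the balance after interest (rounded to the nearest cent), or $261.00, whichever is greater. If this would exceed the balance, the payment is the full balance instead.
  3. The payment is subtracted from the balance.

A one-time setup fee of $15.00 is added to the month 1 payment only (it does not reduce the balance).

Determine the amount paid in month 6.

# | Opening | Interest | Payment | Fee | End bal
1 | $6,873.79 | $41.24 | $1,383.01 | $15.00 | $5,532.02
2 | $5,532.02 | $33.19 | $1,113.04 | — | $4,452.17
3 | $4,452.17 | $26.71 | $895.78 | — | $3,583.10
4 | $3,583.10 | $21.50 | $720.92 | — | $2,883.68
5 | $2,883.68 | $17.30 | $580.20 | — | $2,320.78
6 | $2,320.78 | $13.92 | $466.94 | — | $1,867.76

$466.94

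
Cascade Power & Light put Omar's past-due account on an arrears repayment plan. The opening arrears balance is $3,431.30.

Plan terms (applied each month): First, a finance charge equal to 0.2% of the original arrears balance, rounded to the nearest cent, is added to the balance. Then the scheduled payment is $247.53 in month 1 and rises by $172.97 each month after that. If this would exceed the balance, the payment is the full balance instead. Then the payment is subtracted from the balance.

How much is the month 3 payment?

Month 1: opening $3,431.30; interest $6.86 → $3,438.16; payment $247.53; balance $3,190.63
Month 2: opening $3,190.63; interest $6.86 → $3,197.49; payment $420.50; balance $2,776.99
Month 3: opening $2,776.99; interest $6.86 → $2,783.85; payment $593.47; balance $2,190.38

$593.47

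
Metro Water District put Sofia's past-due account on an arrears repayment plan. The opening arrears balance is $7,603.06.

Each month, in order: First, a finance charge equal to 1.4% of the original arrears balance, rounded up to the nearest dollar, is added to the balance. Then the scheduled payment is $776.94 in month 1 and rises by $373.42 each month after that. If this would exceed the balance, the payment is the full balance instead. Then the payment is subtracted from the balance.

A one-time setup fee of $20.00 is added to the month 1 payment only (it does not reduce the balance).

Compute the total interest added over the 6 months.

Month 1: $7,603.06 +$107.00 interest = $7,710.06; pay $776.94 (+ $20.00 fee) → $6,933.12
Month 2: $6,933.12 +$107.00 interest = $7,040.12; pay $1,150.36 → $5,889.76
Month 3: $5,889.76 +$107.00 interest = $5,996.76; pay $1,523.78 → $4,472.98
Month 4: $4,472.98 +$107.00 interest = $4,579.98; pay $1,897.20 → $2,682.78
Month 5: $2,682.78 +$107.00 interest = $2,789.78; pay $2,270.62 → $519.16
Month 6: $519.16 +$107.00 interest = $626.16; pay $626.16 → $0.00
Total interest: $107.00 + $107.00 + $107.00 + $107.00 + $107.00 + $107.00 = $642.00

$642.00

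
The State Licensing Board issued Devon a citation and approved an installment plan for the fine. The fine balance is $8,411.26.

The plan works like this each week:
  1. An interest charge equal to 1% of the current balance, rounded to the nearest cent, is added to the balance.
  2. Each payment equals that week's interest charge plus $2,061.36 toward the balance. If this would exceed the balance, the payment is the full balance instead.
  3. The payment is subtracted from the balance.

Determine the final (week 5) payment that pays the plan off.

# | Opening | Interest | Payment | End bal
1 | $8,411.26 | $84.11 | $2,145.47 | $6,349.90
2 | $6,349.90 | $63.50 | $2,124.86 | $4,288.54
3 | $4,288.54 | $42.89 | $2,104.25 | $2,227.18
4 | $2,227.18 | $22.27 | $2,083.63 | $165.82
5 | $165.82 | $1.66 | $167.48 | $0.00

$167.48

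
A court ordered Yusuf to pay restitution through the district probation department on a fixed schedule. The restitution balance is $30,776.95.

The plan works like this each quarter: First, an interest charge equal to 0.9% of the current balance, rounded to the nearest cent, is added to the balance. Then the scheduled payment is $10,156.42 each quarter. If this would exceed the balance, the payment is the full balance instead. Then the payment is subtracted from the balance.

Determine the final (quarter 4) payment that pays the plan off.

Quarter 1: opening $30,776.95; interest $276.99 → $31,053.94; payment $10,156.42; balance $20,897.52
Quarter 2: opening $20,897.52; interest $188.08 → $21,085.60; payment $10,156.42; balance $10,929.18
Quarter 3: opening $10,929.18; interest $98.36 → $11,027.54; payment $10,156.42; balance $871.12
Quarter 4: opening $871.12; interest $7.84 → $878.96; payment $878.96; balance $0.00

$878.96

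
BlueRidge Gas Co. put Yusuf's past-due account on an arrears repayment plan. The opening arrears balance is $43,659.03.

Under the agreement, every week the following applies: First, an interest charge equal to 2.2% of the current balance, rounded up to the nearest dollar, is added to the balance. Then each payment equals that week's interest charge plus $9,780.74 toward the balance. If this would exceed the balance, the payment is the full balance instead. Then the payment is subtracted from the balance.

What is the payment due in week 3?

Week 1: opening $43,659.03; interest $961.00 → $44,620.03; payment $10,741.74; balance $33,878.29
Week 2: opening $33,878.29; interest $746.00 → $34,624.29; payment $10,526.74; balance $24,097.55
Week 3: opening $24,097.55; interest $531.00 → $24,628.55; payment $10,311.74; balance $14,316.81

$10,311.74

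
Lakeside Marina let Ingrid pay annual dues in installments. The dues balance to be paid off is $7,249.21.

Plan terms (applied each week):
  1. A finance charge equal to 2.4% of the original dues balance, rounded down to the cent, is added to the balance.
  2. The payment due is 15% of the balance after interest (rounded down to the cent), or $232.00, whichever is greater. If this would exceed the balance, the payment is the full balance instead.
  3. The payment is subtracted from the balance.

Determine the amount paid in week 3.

$852.76

Week 1: $7,249.21 +$173.98 interest = $7,423.19; pay $1,113.47 → $6,309.72
Week 2: $6,309.72 +$173.98 interest = $6,483.70; pay $972.55 → $5,511.15
Week 3: $5,511.15 +$173.98 interest = $5,685.13; pay $852.76 → $4,832.37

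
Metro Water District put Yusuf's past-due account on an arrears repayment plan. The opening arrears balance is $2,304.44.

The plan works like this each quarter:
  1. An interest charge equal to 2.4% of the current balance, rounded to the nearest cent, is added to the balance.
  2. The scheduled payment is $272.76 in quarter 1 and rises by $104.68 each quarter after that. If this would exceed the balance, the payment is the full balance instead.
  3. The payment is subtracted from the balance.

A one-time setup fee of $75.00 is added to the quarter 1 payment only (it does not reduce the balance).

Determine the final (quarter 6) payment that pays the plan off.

Quarter 1: opening $2,304.44; interest $55.31 → $2,359.75; payment $272.76 (+ $75.00 fee); balance $2,086.99
Quarter 2: opening $2,086.99; interest $50.09 → $2,137.08; payment $377.44; balance $1,759.64
Quarter 3: opening $1,759.64; interest $42.23 → $1,801.87; payment $482.12; balance $1,319.75
Quarter 4: opening $1,319.75; interest $31.67 → $1,351.42; payment $586.80; balance $764.62
Quarter 5: opening $764.62; interest $18.35 → $782.97; payment $691.48; balance $91.49
Quarter 6: opening $91.49; interest $2.20 → $93.69; payment $93.69; balance $0.00

$93.69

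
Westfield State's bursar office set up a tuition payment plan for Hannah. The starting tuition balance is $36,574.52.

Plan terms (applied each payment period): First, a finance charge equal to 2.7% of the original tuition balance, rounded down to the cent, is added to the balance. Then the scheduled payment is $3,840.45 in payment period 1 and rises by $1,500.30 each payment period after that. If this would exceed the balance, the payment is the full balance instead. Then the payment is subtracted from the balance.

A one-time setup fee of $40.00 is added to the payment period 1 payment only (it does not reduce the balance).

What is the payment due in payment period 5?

$9,841.65

Payment period 1: opening $36,574.52; interest $987.51 → $37,562.03; payment $3,840.45 (+ $40.00 fee); balance $33,721.58
Payment period 2: opening $33,721.58; interest $987.51 → $34,709.09; payment $5,340.75; balance $29,368.34
Payment period 3: opening $29,368.34; interest $987.51 → $30,355.85; payment $6,841.05; balance $23,514.80
Payment period 4: opening $23,514.80; interest $987.51 → $24,502.31; payment $8,341.35; balance $16,160.96
Payment period 5: opening $16,160.96; interest $987.51 → $17,148.47; payment $9,841.65; balance $7,306.82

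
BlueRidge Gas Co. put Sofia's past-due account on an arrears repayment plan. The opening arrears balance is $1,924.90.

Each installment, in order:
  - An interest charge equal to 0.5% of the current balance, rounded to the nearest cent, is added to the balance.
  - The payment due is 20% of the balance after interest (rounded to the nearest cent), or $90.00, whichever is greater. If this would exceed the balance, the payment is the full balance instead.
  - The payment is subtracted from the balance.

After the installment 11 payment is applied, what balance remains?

Installment 1: $1,924.90 +$9.62 interest = $1,934.52; pay $386.90 → $1,547.62
Installment 2: $1,547.62 +$7.74 interest = $1,555.36; pay $311.07 → $1,244.29
Installment 3: $1,244.29 +$6.22 interest = $1,250.51; pay $250.10 → $1,000.41
Installment 4: $1,000.41 +$5.00 interest = $1,005.41; pay $201.08 → $804.33
Installment 5: $804.33 +$4.02 interest = $808.35; pay $161.67 → $646.68
Installment 6: $646.68 +$3.23 interest = $649.91; pay $129.98 → $519.93
Installment 7: $519.93 +$2.60 interest = $522.53; pay $104.51 → $418.02
Installment 8: $418.02 +$2.09 interest = $420.11; pay $90.00 → $330.11
Installment 9: $330.11 +$1.65 interest = $331.76; pay $90.00 → $241.76
Installment 10: $241.76 +$1.21 interest = $242.97; pay $90.00 → $152.97
Installment 11: $152.97 +$0.76 interest = $153.73; pay $90.00 → $63.73

$63.73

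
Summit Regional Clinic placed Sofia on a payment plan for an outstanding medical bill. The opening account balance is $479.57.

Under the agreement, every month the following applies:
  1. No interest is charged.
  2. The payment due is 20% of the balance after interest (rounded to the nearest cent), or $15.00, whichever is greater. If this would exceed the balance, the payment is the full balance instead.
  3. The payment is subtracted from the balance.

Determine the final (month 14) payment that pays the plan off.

# | Opening | Payment | End bal
1 | $479.57 | $95.91 | $383.66
2 | $383.66 | $76.73 | $306.93
3 | $306.93 | $61.39 | $245.54
4 | $245.54 | $49.11 | $196.43
5 | $196.43 | $39.29 | $157.14
6 | $157.14 | $31.43 | $125.71
7 | $125.71 | $25.14 | $100.57
8 | $100.57 | $20.11 | $80.46
9 | $80.46 | $16.09 | $64.37
10 | $64.37 | $15.00 | $49.37
11 | $49.37 | $15.00 | $34.37
12 | $34.37 | $15.00 | $19.37
13 | $19.37 | $15.00 | $4.37
14 | $4.37 | $4.37 | $0.00

$4.37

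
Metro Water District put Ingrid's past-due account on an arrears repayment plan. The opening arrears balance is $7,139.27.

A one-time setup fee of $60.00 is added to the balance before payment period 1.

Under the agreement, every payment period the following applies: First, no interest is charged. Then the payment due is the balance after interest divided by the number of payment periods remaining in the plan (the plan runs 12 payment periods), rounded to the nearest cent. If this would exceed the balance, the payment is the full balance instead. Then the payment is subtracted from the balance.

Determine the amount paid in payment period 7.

# | Opening | Payment | End bal
1 | $7,199.27 | $599.94 | $6,599.33
2 | $6,599.33 | $599.94 | $5,999.39
3 | $5,999.39 | $599.94 | $5,399.45
4 | $5,399.45 | $599.94 | $4,799.51
5 | $4,799.51 | $599.94 | $4,199.57
6 | $4,199.57 | $599.94 | $3,599.63
7 | $3,599.63 | $599.94 | $2,999.69

$599.94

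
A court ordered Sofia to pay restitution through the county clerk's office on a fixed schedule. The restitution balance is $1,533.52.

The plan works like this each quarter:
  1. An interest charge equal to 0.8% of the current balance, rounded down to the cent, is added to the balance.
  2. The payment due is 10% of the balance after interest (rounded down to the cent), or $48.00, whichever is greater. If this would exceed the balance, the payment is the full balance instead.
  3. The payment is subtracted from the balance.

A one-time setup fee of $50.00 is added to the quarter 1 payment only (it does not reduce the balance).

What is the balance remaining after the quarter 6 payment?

$854.87

# | Opening | Interest | Payment | Fee | End bal
1 | $1,533.52 | $12.26 | $154.57 | $50.00 | $1,391.21
2 | $1,391.21 | $11.12 | $140.23 | — | $1,262.10
3 | $1,262.10 | $10.09 | $127.21 | — | $1,144.98
4 | $1,144.98 | $9.15 | $115.41 | — | $1,038.72
5 | $1,038.72 | $8.30 | $104.70 | — | $942.32
6 | $942.32 | $7.53 | $94.98 | — | $854.87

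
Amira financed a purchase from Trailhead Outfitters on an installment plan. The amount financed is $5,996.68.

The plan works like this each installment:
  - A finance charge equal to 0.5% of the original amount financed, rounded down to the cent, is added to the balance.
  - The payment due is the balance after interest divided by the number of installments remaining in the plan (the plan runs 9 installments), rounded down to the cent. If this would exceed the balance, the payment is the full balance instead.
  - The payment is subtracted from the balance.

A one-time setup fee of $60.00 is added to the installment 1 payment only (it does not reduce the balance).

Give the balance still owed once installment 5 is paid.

Installment 1: $5,996.68 +$29.98 interest = $6,026.66; pay $669.62 (+ $60.00 fee) → $5,357.04
Installment 2: $5,357.04 +$29.98 interest = $5,387.02; pay $673.37 → $4,713.65
Installment 3: $4,713.65 +$29.98 interest = $4,743.63; pay $677.66 → $4,065.97
Installment 4: $4,065.97 +$29.98 interest = $4,095.95; pay $682.65 → $3,413.30
Installment 5: $3,413.30 +$29.98 interest = $3,443.28; pay $688.65 → $2,754.63

$2,754.63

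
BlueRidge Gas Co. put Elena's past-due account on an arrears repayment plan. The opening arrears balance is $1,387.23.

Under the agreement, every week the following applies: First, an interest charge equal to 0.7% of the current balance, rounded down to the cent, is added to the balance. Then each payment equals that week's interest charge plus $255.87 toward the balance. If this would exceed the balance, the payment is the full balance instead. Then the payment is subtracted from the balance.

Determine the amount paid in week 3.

# | Opening | Interest | Payment | End bal
1 | $1,387.23 | $9.71 | $265.58 | $1,131.36
2 | $1,131.36 | $7.91 | $263.78 | $875.49
3 | $875.49 | $6.12 | $261.99 | $619.62

$261.99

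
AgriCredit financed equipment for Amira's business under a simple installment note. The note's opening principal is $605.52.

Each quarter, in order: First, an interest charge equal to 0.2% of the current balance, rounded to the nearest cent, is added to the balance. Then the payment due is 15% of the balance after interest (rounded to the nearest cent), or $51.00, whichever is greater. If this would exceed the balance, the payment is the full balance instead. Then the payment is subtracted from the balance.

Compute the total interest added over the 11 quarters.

$6.21

Quarter 1: opening $605.52; interest $1.21 → $606.73; payment $91.01; balance $515.72
Quarter 2: opening $515.72; interest $1.03 → $516.75; payment $77.51; balance $439.24
Quarter 3: opening $439.24; interest $0.88 → $440.12; payment $66.02; balance $374.10
Quarter 4: opening $374.10; interest $0.75 → $374.85; payment $56.23; balance $318.62
Quarter 5: opening $318.62; interest $0.64 → $319.26; payment $51.00; balance $268.26
Quarter 6: opening $268.26; interest $0.54 → $268.80; payment $51.00; balance $217.80
Quarter 7: opening $217.80; interest $0.44 → $218.24; payment $51.00; balance $167.24
Quarter 8: opening $167.24; interest $0.33 → $167.57; payment $51.00; balance $116.57
Quarter 9: opening $116.57; interest $0.23 → $116.80; payment $51.00; balance $65.80
Quarter 10: opening $65.80; interest $0.13 → $65.93; payment $51.00; balance $14.93
Quarter 11: opening $14.93; interest $0.03 → $14.96; payment $14.96; balance $0.00
Total interest: $1.21 + $1.03 + $0.88 + $0.75 + $0.64 + $0.54 + $0.44 + $0.33 + $0.23 + $0.13 + $0.03 = $6.21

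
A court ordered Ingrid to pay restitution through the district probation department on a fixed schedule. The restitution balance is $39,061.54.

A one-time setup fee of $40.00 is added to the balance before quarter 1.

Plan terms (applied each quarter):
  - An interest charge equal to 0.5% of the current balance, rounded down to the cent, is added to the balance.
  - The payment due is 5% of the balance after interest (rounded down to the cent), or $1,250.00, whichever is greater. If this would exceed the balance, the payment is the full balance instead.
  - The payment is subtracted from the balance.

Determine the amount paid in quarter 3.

$1,791.05

Quarter 1: opening $39,101.54; interest $195.50 → $39,297.04; payment $1,964.85; balance $37,332.19
Quarter 2: opening $37,332.19; interest $186.66 → $37,518.85; payment $1,875.94; balance $35,642.91
Quarter 3: opening $35,642.91; interest $178.21 → $35,821.12; payment $1,791.05; balance $34,030.07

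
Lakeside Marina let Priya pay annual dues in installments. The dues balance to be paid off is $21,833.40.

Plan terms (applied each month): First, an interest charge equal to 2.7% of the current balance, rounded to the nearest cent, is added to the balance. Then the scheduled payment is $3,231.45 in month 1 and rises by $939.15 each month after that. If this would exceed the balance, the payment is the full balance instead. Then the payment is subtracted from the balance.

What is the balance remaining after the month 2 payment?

Month 1: $21,833.40 +$589.50 interest = $22,422.90; pay $3,231.45 → $19,191.45
Month 2: $19,191.45 +$518.17 interest = $19,709.62; pay $4,170.60 → $15,539.02

$15,539.02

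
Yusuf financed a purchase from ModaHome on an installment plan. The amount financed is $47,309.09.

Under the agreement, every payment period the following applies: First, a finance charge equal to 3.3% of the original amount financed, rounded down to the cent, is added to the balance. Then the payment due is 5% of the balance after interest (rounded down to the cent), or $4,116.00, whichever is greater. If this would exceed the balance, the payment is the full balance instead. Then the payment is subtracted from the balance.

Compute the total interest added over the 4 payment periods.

$6,244.76

Payment period 1: opening $47,309.09; interest $1,561.19 → $48,870.28; payment $4,116.00; balance $44,754.28
Payment period 2: opening $44,754.28; interest $1,561.19 → $46,315.47; payment $4,116.00; balance $42,199.47
Payment period 3: opening $42,199.47; interest $1,561.19 → $43,760.66; payment $4,116.00; balance $39,644.66
Payment period 4: opening $39,644.66; interest $1,561.19 → $41,205.85; payment $4,116.00; balance $37,089.85
Total interest: $1,561.19 + $1,561.19 + $1,561.19 + $1,561.19 = $6,244.76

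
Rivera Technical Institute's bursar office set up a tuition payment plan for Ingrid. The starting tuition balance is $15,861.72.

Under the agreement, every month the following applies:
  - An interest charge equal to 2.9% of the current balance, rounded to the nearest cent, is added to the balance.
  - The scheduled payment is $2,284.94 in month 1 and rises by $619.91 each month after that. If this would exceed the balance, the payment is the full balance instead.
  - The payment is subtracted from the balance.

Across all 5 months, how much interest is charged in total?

$1,572.75

Month 1: $15,861.72 +$459.99 interest = $16,321.71; pay $2,284.94 → $14,036.77
Month 2: $14,036.77 +$407.07 interest = $14,443.84; pay $2,904.85 → $11,538.99
Month 3: $11,538.99 +$334.63 interest = $11,873.62; pay $3,524.76 → $8,348.86
Month 4: $8,348.86 +$242.12 interest = $8,590.98; pay $4,144.67 → $4,446.31
Month 5: $4,446.31 +$128.94 interest = $4,575.25; pay $4,575.25 → $0.00
Total interest: $459.99 + $407.07 + $334.63 + $242.12 + $128.94 = $1,572.75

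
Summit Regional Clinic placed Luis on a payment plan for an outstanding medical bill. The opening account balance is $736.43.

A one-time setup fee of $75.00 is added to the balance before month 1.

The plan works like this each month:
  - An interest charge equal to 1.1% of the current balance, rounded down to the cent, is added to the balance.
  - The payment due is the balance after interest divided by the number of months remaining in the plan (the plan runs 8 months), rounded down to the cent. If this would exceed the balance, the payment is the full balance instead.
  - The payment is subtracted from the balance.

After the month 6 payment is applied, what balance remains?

$216.62

# | Opening | Interest | Payment | End bal
1 | $811.43 | $8.92 | $102.54 | $717.81
2 | $717.81 | $7.89 | $103.67 | $622.03
3 | $622.03 | $6.84 | $104.81 | $524.06
4 | $524.06 | $5.76 | $105.96 | $423.86
5 | $423.86 | $4.66 | $107.13 | $321.39
6 | $321.39 | $3.53 | $108.30 | $216.62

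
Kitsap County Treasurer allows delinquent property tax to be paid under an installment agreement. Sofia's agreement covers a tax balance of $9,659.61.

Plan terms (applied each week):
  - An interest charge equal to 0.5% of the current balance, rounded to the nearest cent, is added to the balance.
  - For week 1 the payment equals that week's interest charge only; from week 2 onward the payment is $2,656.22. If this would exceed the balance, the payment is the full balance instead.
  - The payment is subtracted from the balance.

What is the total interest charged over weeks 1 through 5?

# | Opening | Interest | Payment | End bal
1 | $9,659.61 | $48.30 | $48.30 | $9,659.61
2 | $9,659.61 | $48.30 | $2,656.22 | $7,051.69
3 | $7,051.69 | $35.26 | $2,656.22 | $4,430.73
4 | $4,430.73 | $22.15 | $2,656.22 | $1,796.66
5 | $1,796.66 | $8.98 | $1,805.64 | $0.00
Total interest: $48.30 + $48.30 + $35.26 + $22.15 + $8.98 = $162.99

$162.99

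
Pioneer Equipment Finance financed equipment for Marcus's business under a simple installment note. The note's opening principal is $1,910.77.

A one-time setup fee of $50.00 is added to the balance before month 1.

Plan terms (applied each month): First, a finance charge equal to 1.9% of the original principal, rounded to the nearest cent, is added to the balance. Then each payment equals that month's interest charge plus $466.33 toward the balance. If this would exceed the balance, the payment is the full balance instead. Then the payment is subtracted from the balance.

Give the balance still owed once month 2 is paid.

Month 1: $1,960.77 +$36.30 interest = $1,997.07; pay $502.63 → $1,494.44
Month 2: $1,494.44 +$36.30 interest = $1,530.74; pay $502.63 → $1,028.11

$1,028.11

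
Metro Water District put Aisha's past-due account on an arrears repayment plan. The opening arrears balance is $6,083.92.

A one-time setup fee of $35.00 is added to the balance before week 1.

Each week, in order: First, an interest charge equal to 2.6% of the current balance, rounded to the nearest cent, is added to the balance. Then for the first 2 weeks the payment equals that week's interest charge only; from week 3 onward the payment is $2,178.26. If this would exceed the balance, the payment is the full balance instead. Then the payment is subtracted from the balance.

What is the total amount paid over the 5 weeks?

$6,755.51

Week 1: opening $6,118.92; interest $159.09 → $6,278.01; payment $159.09; balance $6,118.92
Week 2: opening $6,118.92; interest $159.09 → $6,278.01; payment $159.09; balance $6,118.92
Week 3: opening $6,118.92; interest $159.09 → $6,278.01; payment $2,178.26; balance $4,099.75
Week 4: opening $4,099.75; interest $106.59 → $4,206.34; payment $2,178.26; balance $2,028.08
Week 5: opening $2,028.08; interest $52.73 → $2,080.81; payment $2,080.81; balance $0.00
Total paid: $6,755.51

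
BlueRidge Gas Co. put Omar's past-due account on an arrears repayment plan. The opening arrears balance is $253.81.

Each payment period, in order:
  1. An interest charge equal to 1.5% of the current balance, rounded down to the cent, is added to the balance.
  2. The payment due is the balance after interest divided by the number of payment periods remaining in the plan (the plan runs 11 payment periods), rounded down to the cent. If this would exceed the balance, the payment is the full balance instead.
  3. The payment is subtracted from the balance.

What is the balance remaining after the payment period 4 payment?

$171.43

Payment period 1: $253.81 +$3.80 interest = $257.61; pay $23.41 → $234.20
Payment period 2: $234.20 +$3.51 interest = $237.71; pay $23.77 → $213.94
Payment period 3: $213.94 +$3.20 interest = $217.14; pay $24.12 → $193.02
Payment period 4: $193.02 +$2.89 interest = $195.91; pay $24.48 → $171.43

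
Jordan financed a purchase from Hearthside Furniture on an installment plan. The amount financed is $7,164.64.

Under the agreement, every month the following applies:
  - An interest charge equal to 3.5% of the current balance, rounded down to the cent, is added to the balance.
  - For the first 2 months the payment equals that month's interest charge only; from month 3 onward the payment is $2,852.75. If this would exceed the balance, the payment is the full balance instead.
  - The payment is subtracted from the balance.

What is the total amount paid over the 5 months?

$8,142.04

Month 1: $7,164.64 +$250.76 interest = $7,415.40; pay $250.76 → $7,164.64
Month 2: $7,164.64 +$250.76 interest = $7,415.40; pay $250.76 → $7,164.64
Month 3: $7,164.64 +$250.76 interest = $7,415.40; pay $2,852.75 → $4,562.65
Month 4: $4,562.65 +$159.69 interest = $4,722.34; pay $2,852.75 → $1,869.59
Month 5: $1,869.59 +$65.43 interest = $1,935.02; pay $1,935.02 → $0.00
Total paid: $8,142.04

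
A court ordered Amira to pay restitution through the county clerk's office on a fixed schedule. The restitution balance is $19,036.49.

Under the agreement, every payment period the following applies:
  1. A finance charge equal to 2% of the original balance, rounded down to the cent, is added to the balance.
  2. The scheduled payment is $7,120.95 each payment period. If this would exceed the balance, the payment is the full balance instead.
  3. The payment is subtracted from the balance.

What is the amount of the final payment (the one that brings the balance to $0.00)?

$5,936.75

Payment period 1: opening $19,036.49; interest $380.72 → $19,417.21; payment $7,120.95; balance $12,296.26
Payment period 2: opening $12,296.26; interest $380.72 → $12,676.98; payment $7,120.95; balance $5,556.03
Payment period 3: opening $5,556.03; interest $380.72 → $5,936.75; payment $5,936.75; balance $0.00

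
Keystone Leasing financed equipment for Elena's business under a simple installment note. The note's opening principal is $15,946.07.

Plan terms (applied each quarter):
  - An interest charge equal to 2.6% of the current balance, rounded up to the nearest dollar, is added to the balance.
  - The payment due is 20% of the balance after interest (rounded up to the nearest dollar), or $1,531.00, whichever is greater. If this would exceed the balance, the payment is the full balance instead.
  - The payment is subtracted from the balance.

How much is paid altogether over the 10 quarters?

Quarter 1: opening $15,946.07; interest $415.00 → $16,361.07; payment $3,273.00; balance $13,088.07
Quarter 2: opening $13,088.07; interest $341.00 → $13,429.07; payment $2,686.00; balance $10,743.07
Quarter 3: opening $10,743.07; interest $280.00 → $11,023.07; payment $2,205.00; balance $8,818.07
Quarter 4: opening $8,818.07; interest $230.00 → $9,048.07; payment $1,810.00; balance $7,238.07
Quarter 5: opening $7,238.07; interest $189.00 → $7,427.07; payment $1,531.00; balance $5,896.07
Quarter 6: opening $5,896.07; interest $154.00 → $6,050.07; payment $1,531.00; balance $4,519.07
Quarter 7: opening $4,519.07; interest $118.00 → $4,637.07; payment $1,531.00; balance $3,106.07
Quarter 8: opening $3,106.07; interest $81.00 → $3,187.07; payment $1,531.00; balance $1,656.07
Quarter 9: opening $1,656.07; interest $44.00 → $1,700.07; payment $1,531.00; balance $169.07
Quarter 10: opening $169.07; interest $5.00 → $174.07; payment $174.07; balance $0.00
Total paid: $17,803.07

$17,803.07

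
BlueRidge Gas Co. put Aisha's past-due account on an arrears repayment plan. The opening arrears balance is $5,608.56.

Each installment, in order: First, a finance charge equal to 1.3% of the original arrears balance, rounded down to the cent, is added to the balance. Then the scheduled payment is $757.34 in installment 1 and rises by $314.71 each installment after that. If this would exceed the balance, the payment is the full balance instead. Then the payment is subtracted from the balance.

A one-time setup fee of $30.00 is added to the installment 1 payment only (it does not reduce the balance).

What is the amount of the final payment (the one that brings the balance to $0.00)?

$1,055.49

Installment 1: opening $5,608.56; interest $72.91 → $5,681.47; payment $757.34 (+ $30.00 fee); balance $4,924.13
Installment 2: opening $4,924.13; interest $72.91 → $4,997.04; payment $1,072.05; balance $3,924.99
Installment 3: opening $3,924.99; interest $72.91 → $3,997.90; payment $1,386.76; balance $2,611.14
Installment 4: opening $2,611.14; interest $72.91 → $2,684.05; payment $1,701.47; balance $982.58
Installment 5: opening $982.58; interest $72.91 → $1,055.49; payment $1,055.49; balance $0.00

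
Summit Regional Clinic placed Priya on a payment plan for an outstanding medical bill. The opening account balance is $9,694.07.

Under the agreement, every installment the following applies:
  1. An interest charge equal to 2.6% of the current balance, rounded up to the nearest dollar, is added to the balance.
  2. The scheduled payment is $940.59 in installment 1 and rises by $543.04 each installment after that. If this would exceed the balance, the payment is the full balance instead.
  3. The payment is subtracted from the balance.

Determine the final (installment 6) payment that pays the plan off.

Installment 1: opening $9,694.07; interest $253.00 → $9,947.07; payment $940.59; balance $9,006.48
Installment 2: opening $9,006.48; interest $235.00 → $9,241.48; payment $1,483.63; balance $7,757.85
Installment 3: opening $7,757.85; interest $202.00 → $7,959.85; payment $2,026.67; balance $5,933.18
Installment 4: opening $5,933.18; interest $155.00 → $6,088.18; payment $2,569.71; balance $3,518.47
Installment 5: opening $3,518.47; interest $92.00 → $3,610.47; payment $3,112.75; balance $497.72
Installment 6: opening $497.72; interest $13.00 → $510.72; payment $510.72; balance $0.00

$510.72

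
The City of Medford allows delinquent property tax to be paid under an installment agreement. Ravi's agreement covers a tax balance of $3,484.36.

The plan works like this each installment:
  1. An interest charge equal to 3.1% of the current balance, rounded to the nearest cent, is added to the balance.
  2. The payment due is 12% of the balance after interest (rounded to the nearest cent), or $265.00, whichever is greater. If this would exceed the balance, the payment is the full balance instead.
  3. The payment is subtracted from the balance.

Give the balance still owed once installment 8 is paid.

Installment 1: opening $3,484.36; interest $108.02 → $3,592.38; payment $431.09; balance $3,161.29
Installment 2: opening $3,161.29; interest $98.00 → $3,259.29; payment $391.11; balance $2,868.18
Installment 3: opening $2,868.18; interest $88.91 → $2,957.09; payment $354.85; balance $2,602.24
Installment 4: opening $2,602.24; interest $80.67 → $2,682.91; payment $321.95; balance $2,360.96
Installment 5: opening $2,360.96; interest $73.19 → $2,434.15; payment $292.10; balance $2,142.05
Installment 6: opening $2,142.05; interest $66.40 → $2,208.45; payment $265.01; balance $1,943.44
Installment 7: opening $1,943.44; interest $60.25 → $2,003.69; payment $265.00; balance $1,738.69
Installment 8: opening $1,738.69; interest $53.90 → $1,792.59; payment $265.00; balance $1,527.59

$1,527.59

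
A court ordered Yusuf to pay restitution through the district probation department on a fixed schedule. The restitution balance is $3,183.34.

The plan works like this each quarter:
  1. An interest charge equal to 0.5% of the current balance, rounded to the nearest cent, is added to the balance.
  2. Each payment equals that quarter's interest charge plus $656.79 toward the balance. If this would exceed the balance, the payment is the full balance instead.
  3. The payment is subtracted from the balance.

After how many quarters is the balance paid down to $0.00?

5

Quarter 1: opening $3,183.34; interest $15.92 → $3,199.26; payment $672.71; balance $2,526.55
Quarter 2: opening $2,526.55; interest $12.63 → $2,539.18; payment $669.42; balance $1,869.76
Quarter 3: opening $1,869.76; interest $9.35 → $1,879.11; payment $666.14; balance $1,212.97
Quarter 4: opening $1,212.97; interest $6.06 → $1,219.03; payment $662.85; balance $556.18
Quarter 5: opening $556.18; interest $2.78 → $558.96; payment $558.96; balance $0.00
Balance reaches $0.00 in quarter 5.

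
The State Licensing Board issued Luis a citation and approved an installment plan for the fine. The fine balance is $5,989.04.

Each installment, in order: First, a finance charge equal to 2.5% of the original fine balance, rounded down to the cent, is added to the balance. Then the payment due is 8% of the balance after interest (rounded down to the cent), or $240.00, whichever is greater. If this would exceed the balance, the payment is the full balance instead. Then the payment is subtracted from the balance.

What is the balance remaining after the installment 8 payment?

# | Opening | Interest | Payment | End bal
1 | $5,989.04 | $149.72 | $491.10 | $5,647.66
2 | $5,647.66 | $149.72 | $463.79 | $5,333.59
3 | $5,333.59 | $149.72 | $438.66 | $5,044.65
4 | $5,044.65 | $149.72 | $415.54 | $4,778.83
5 | $4,778.83 | $149.72 | $394.28 | $4,534.27
6 | $4,534.27 | $149.72 | $374.71 | $4,309.28
7 | $4,309.28 | $149.72 | $356.72 | $4,102.28
8 | $4,102.28 | $149.72 | $340.16 | $3,911.84

$3,911.84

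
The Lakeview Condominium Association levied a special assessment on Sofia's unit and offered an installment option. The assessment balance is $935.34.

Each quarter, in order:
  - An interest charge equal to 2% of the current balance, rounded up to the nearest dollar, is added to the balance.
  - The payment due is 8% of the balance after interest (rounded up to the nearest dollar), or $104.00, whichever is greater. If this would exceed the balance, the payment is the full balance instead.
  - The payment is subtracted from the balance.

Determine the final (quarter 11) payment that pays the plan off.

Quarter 1: opening $935.34; interest $19.00 → $954.34; payment $104.00; balance $850.34
Quarter 2: opening $850.34; interest $18.00 → $868.34; payment $104.00; balance $764.34
Quarter 3: opening $764.34; interest $16.00 → $780.34; payment $104.00; balance $676.34
Quarter 4: opening $676.34; interest $14.00 → $690.34; payment $104.00; balance $586.34
Quarter 5: opening $586.34; interest $12.00 → $598.34; payment $104.00; balance $494.34
Quarter 6: opening $494.34; interest $10.00 → $504.34; payment $104.00; balance $400.34
Quarter 7: opening $400.34; interest $9.00 → $409.34; payment $104.00; balance $305.34
Quarter 8: opening $305.34; interest $7.00 → $312.34; payment $104.00; balance $208.34
Quarter 9: opening $208.34; interest $5.00 → $213.34; payment $104.00; balance $109.34
Quarter 10: opening $109.34; interest $3.00 → $112.34; payment $104.00; balance $8.34
Quarter 11: opening $8.34; interest $1.00 → $9.34; payment $9.34; balance $0.00

$9.34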